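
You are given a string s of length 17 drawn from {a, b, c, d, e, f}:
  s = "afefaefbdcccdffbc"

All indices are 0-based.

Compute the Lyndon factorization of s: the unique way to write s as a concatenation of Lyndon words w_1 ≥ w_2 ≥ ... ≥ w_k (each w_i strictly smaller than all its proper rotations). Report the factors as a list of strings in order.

["afef", "aefbdcccdffbc"]

emit factor 1: 'afef' (i=0, period=4)
emit factor 2: 'aefbdcccdffbc' (i=4, period=13)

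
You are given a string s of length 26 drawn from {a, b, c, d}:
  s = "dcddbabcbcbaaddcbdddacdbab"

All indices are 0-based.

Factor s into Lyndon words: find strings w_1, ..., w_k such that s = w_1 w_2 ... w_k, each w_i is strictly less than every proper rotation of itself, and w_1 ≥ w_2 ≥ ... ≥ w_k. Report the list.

["d", "cdd", "b", "abcbcb", "aaddcbdddacdbab"]

emit factor 1: 'd' (i=0, period=1)
emit factor 2: 'cdd' (i=1, period=3)
emit factor 3: 'b' (i=4, period=1)
emit factor 4: 'abcbcb' (i=5, period=6)
emit factor 5: 'aaddcbdddacdbab' (i=11, period=15)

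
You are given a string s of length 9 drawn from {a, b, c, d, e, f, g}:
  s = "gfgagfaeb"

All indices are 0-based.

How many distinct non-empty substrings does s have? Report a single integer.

40

rank→(start, suffix):
  0 → (6, 'aeb')
  1 → (3, 'agfaeb')
  2 → (8, 'b')
  3 → (7, 'eb')
  4 → (5, 'faeb')
  5 → (1, 'fgagfaeb')
  6 → (2, 'gagfaeb')
  7 → (4, 'gfaeb')
  8 → (0, 'gfgagfaeb')

SA = [6, 3, 8, 7, 5, 1, 2, 4, 0]
rank  pair      lcp
   1  s[6:],s[3:]  1  'a'
   2  s[3:],s[8:]  0  ''
   3  s[8:],s[7:]  0  ''
   4  s[7:],s[5:]  0  ''
   5  s[5:],s[1:]  1  'f'
   6  s[1:],s[2:]  0  ''
   7  s[2:],s[4:]  1  'g'
   8  s[4:],s[0:]  2  'gf'

n(n+1)/2 = 9·10/2 = 45
Σ LCP = 0 + 1 + 0 + 0 + 0 + 1 + 0 + 1 + 2 = 5
distinct = 45 − 5 = 40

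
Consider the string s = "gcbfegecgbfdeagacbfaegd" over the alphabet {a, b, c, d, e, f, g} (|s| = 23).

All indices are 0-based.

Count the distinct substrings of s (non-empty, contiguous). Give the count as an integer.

255

sorted suffixes:
  #0 SA[0]=15  'acbfaegd'
  #1 SA[1]=19  'aegd'
  #2 SA[2]=13  'agacbfaegd'
  #3 SA[3]=17  'bfaegd'
  #4 SA[4]=9  'bfdeagacbfaegd'
  #5 SA[5]=2  'bfegecgbfdeagacbfaegd'
  #6 SA[6]=16  'cbfaegd'
  #7 SA[7]=1  'cbfegecgbfdeagacbfaegd'
  #8 SA[8]=7  'cgbfdeagacbfaegd'
  #9 SA[9]=22  'd'
  #10 SA[10]=11  'deagacbfaegd'
  #11 SA[11]=12  'eagacbfaegd'
  #12 SA[12]=6  'ecgbfdeagacbfaegd'
  #13 SA[13]=20  'egd'
  #14 SA[14]=4  'egecgbfdeagacbfaegd'
  #15 SA[15]=18  'faegd'
  #16 SA[16]=10  'fdeagacbfaegd'
  #17 SA[17]=3  'fegecgbfdeagacbfaegd'
  #18 SA[18]=14  'gacbfaegd'
  #19 SA[19]=8  'gbfdeagacbfaegd'
  #20 SA[20]=0  'gcbfegecgbfdeagacbfaegd'
  #21 SA[21]=21  'gd'
  #22 SA[22]=5  'gecgbfdeagacbfaegd'

SA = [15, 19, 13, 17, 9, 2, 16, 1, 7, 22, 11, 12, 6, 20, 4, 18, 10, 3, 14, 8, 0, 21, 5]
i: (SA[i-1],SA[i]) lcp shared
  1: (15,19) 1 'a'
  2: (19,13) 1 'a'
  3: (13,17) 0 ''
  4: (17,9) 2 'bf'
  5: (9,2) 2 'bf'
  6: (2,16) 0 ''
  7: (16,1) 3 'cbf'
  8: (1,7) 1 'c'
  9: (7,22) 0 ''
  10: (22,11) 1 'd'
  11: (11,12) 0 ''
  12: (12,6) 1 'e'
  13: (6,20) 1 'e'
  14: (20,4) 2 'eg'
  15: (4,18) 0 ''
  16: (18,10) 1 'f'
  17: (10,3) 1 'f'
  18: (3,14) 0 ''
  19: (14,8) 1 'g'
  20: (8,0) 1 'g'
  21: (0,21) 1 'g'
  22: (21,5) 1 'g'

n(n+1)/2 = 23·24/2 = 276
Σ LCP = 0 + 1 + 1 + 0 + 2 + 2 + 0 + 3 + 1 + 0 + 1 + 0 + 1 + 1 + 2 + 0 + 1 + 1 + 0 + 1 + 1 + 1 + 1 = 21
distinct = 276 − 21 = 255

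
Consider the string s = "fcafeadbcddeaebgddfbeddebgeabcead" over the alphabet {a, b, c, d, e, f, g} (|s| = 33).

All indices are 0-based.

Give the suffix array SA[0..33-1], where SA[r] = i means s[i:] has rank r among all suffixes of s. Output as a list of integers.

[27, 31, 5, 12, 2, 7, 28, 19, 14, 24, 1, 8, 29, 32, 6, 9, 21, 16, 10, 22, 17, 26, 30, 4, 11, 13, 23, 20, 18, 0, 3, 15, 25]

rank→(start, suffix):
  0 → (27, 'abcead')
  1 → (31, 'ad')
  2 → (5, 'adbcddeaebgddfbeddebgeabcead')
  3 → (12, 'aebgddfbeddebgeabcead')
  4 → (2, 'afeadbcddeaebgddfbeddebgeabcead')
  5 → (7, 'bcddeaebgddfbeddebgeabcead')
  6 → (28, 'bcead')
  7 → (19, 'beddebgeabcead')
  8 → (14, 'bgddfbeddebgeabcead')
  9 → (24, 'bgeabcead')
  10 → (1, 'cafeadbcddeaebgddfbeddebgeabcead')
  11 → (8, 'cddeaebgddfbeddebgeabcead')
  12 → (29, 'cead')
  13 → (32, 'd')
  14 → (6, 'dbcddeaebgddfbeddebgeabcead')
  15 → (9, 'ddeaebgddfbeddebgeabcead')
  16 → (21, 'ddebgeabcead')
  17 → (16, 'ddfbeddebgeabcead')
  18 → (10, 'deaebgddfbeddebgeabcead')
  19 → (22, 'debgeabcead')
  20 → (17, 'dfbeddebgeabcead')
  21 → (26, 'eabcead')
  22 → (30, 'ead')
  23 → (4, 'eadbcddeaebgddfbeddebgeabcead')
  24 → (11, 'eaebgddfbeddebgeabcead')
  25 → (13, 'ebgddfbeddebgeabcead')
  26 → (23, 'ebgeabcead')
  27 → (20, 'eddebgeabcead')
  28 → (18, 'fbeddebgeabcead')
  29 → (0, 'fcafeadbcddeaebgddfbeddebgeabcead')
  30 → (3, 'feadbcddeaebgddfbeddebgeabcead')
  31 → (15, 'gddfbeddebgeabcead')
  32 → (25, 'geabcead')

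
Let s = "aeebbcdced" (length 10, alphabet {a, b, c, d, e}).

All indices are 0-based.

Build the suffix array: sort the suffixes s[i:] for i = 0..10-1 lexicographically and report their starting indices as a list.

rank | idx | suffix
   0 |   0 | aeebbcdced
   1 |   3 | bbcdced
   2 |   4 | bcdced
   3 |   5 | cdced
   4 |   7 | ced
   5 |   9 | d
   6 |   6 | dced
   7 |   2 | ebbcdced
   8 |   8 | ed
   9 |   1 | eebbcdced

[0, 3, 4, 5, 7, 9, 6, 2, 8, 1]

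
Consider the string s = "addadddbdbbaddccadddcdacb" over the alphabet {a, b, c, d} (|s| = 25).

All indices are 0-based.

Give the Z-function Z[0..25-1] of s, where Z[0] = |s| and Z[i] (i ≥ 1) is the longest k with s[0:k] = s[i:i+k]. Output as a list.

[25, 0, 0, 3, 0, 0, 0, 0, 0, 0, 0, 3, 0, 0, 0, 0, 3, 0, 0, 0, 0, 0, 1, 0, 0]

Z[0]=25
i=1: outside box; Z[1]=0
i=2: outside box; Z[2]=0
i=3: outside box; Z[3]=3 scan→box=[3,6)
i=4: min(r-i=2, Z[1]=0)=0; Z[4]=0
i=5: min(r-i=1, Z[2]=0)=0; Z[5]=0
i=6: outside box; Z[6]=0
i=7: outside box; Z[7]=0
i=8: outside box; Z[8]=0
i=9: outside box; Z[9]=0
i=10: outside box; Z[10]=0
i=11: outside box; Z[11]=3 scan→box=[11,14)
i=12: min(r-i=2, Z[1]=0)=0; Z[12]=0
i=13: min(r-i=1, Z[2]=0)=0; Z[13]=0
i=14: outside box; Z[14]=0
i=15: outside box; Z[15]=0
i=16: outside box; Z[16]=3 scan→box=[16,19)
i=17: min(r-i=2, Z[1]=0)=0; Z[17]=0
i=18: min(r-i=1, Z[2]=0)=0; Z[18]=0
i=19: outside box; Z[19]=0
i=20: outside box; Z[20]=0
i=21: outside box; Z[21]=0
i=22: outside box; Z[22]=1 scan→box=[22,23)
i=23: outside box; Z[23]=0
i=24: outside box; Z[24]=0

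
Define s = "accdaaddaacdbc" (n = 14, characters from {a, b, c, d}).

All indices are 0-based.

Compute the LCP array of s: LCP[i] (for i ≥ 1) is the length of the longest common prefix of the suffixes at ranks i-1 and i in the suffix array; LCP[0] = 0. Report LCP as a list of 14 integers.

rank | idx | suffix
   0 |   8 | aacdbc
   1 |   4 | aaddaacdbc
   2 |   0 | accdaaddaacdbc
   3 |   9 | acdbc
   4 |   5 | addaacdbc
   5 |  12 | bc
   6 |  13 | c
   7 |   1 | ccdaaddaacdbc
   8 |   2 | cdaaddaacdbc
   9 |  10 | cdbc
  10 |   7 | daacdbc
  11 |   3 | daaddaacdbc
  12 |  11 | dbc
  13 |   6 | ddaacdbc

SA = [8, 4, 0, 9, 5, 12, 13, 1, 2, 10, 7, 3, 11, 6]
rank  pair      lcp
   1  s[8:],s[4:]  2  'aa'
   2  s[4:],s[0:]  1  'a'
   3  s[0:],s[9:]  2  'ac'
   4  s[9:],s[5:]  1  'a'
   5  s[5:],s[12:]  0  ''
   6  s[12:],s[13:]  0  ''
   7  s[13:],s[1:]  1  'c'
   8  s[1:],s[2:]  1  'c'
   9  s[2:],s[10:]  2  'cd'
  10  s[10:],s[7:]  0  ''
  11  s[7:],s[3:]  3  'daa'
  12  s[3:],s[11:]  1  'd'
  13  s[11:],s[6:]  1  'd'

[0, 2, 1, 2, 1, 0, 0, 1, 1, 2, 0, 3, 1, 1]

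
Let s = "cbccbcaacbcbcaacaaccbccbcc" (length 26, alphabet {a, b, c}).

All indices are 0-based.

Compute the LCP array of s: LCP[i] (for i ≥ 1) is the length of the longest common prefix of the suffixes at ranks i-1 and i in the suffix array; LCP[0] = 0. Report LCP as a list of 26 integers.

sorted suffixes:
  #0 SA[0]=13  'aacaaccbccbcc'
  #1 SA[1]=6  'aacbcbcaacaaccbccbcc'
  #2 SA[2]=16  'aaccbccbcc'
  #3 SA[3]=14  'acaaccbccbcc'
  #4 SA[4]=7  'acbcbcaacaaccbccbcc'
  #5 SA[5]=17  'accbccbcc'
  #6 SA[6]=11  'bcaacaaccbccbcc'
  #7 SA[7]=4  'bcaacbcbcaacaaccbccbcc'
  #8 SA[8]=9  'bcbcaacaaccbccbcc'
  #9 SA[9]=23  'bcc'
  #10 SA[10]=1  'bccbcaacbcbcaacaaccbccbcc'
  #11 SA[11]=20  'bccbcc'
  #12 SA[12]=25  'c'
  #13 SA[13]=12  'caacaaccbccbcc'
  #14 SA[14]=5  'caacbcbcaacaaccbccbcc'
  #15 SA[15]=15  'caaccbccbcc'
  #16 SA[16]=10  'cbcaacaaccbccbcc'
  #17 SA[17]=3  'cbcaacbcbcaacaaccbccbcc'
  #18 SA[18]=8  'cbcbcaacaaccbccbcc'
  #19 SA[19]=22  'cbcc'
  #20 SA[20]=0  'cbccbcaacbcbcaacaaccbccbcc'
  #21 SA[21]=19  'cbccbcc'
  #22 SA[22]=24  'cc'
  #23 SA[23]=2  'ccbcaacbcbcaacaaccbccbcc'
  #24 SA[24]=21  'ccbcc'
  #25 SA[25]=18  'ccbccbcc'

SA = [13, 6, 16, 14, 7, 17, 11, 4, 9, 23, 1, 20, 25, 12, 5, 15, 10, 3, 8, 22, 0, 19, 24, 2, 21, 18]
[i] adj suffixes → lcp
  [1] 13/6 → 3 ('aac')
  [2] 6/16 → 3 ('aac')
  [3] 16/14 → 1 ('a')
  [4] 14/7 → 2 ('ac')
  [5] 7/17 → 2 ('ac')
  [6] 17/11 → 0 ('')
  [7] 11/4 → 5 ('bcaac')
  [8] 4/9 → 2 ('bc')
  [9] 9/23 → 2 ('bc')
  [10] 23/1 → 3 ('bcc')
  [11] 1/20 → 5 ('bccbc')
  [12] 20/25 → 0 ('')
  [13] 25/12 → 1 ('c')
  [14] 12/5 → 4 ('caac')
  [15] 5/15 → 4 ('caac')
  [16] 15/10 → 1 ('c')
  [17] 10/3 → 6 ('cbcaac')
  [18] 3/8 → 3 ('cbc')
  [19] 8/22 → 3 ('cbc')
  [20] 22/0 → 4 ('cbcc')
  [21] 0/19 → 6 ('cbccbc')
  [22] 19/24 → 1 ('c')
  [23] 24/2 → 2 ('cc')
  [24] 2/21 → 4 ('ccbc')
  [25] 21/18 → 5 ('ccbcc')

[0, 3, 3, 1, 2, 2, 0, 5, 2, 2, 3, 5, 0, 1, 4, 4, 1, 6, 3, 3, 4, 6, 1, 2, 4, 5]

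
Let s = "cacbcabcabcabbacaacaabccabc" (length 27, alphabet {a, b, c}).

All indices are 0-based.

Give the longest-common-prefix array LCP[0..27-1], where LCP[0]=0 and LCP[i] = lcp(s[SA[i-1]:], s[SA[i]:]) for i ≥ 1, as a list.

rank | idx | suffix
   0 |  19 | aabccabc
   1 |  16 | aacaabccabc
   2 |  11 | abbacaacaabccabc
   3 |  24 | abc
   4 |   8 | abcabbacaacaabccabc
   5 |   5 | abcabcabbacaacaabccabc
   6 |  20 | abccabc
   7 |  17 | acaabccabc
   8 |  14 | acaacaabccabc
   9 |   1 | acbcabcabcabbacaacaabccabc
  10 |  13 | bacaacaabccabc
  11 |  12 | bbacaacaabccabc
  12 |  25 | bc
  13 |   9 | bcabbacaacaabccabc
  14 |   6 | bcabcabbacaacaabccabc
  15 |   3 | bcabcabcabbacaacaabccabc
  16 |  21 | bccabc
  17 |  26 | c
  18 |  18 | caabccabc
  19 |  15 | caacaabccabc
  20 |  10 | cabbacaacaabccabc
  21 |  23 | cabc
  22 |   7 | cabcabbacaacaabccabc
  23 |   4 | cabcabcabbacaacaabccabc
  24 |   0 | cacbcabcabcabbacaacaabccabc
  25 |   2 | cbcabcabcabbacaacaabccabc
  26 |  22 | ccabc

SA = [19, 16, 11, 24, 8, 5, 20, 17, 14, 1, 13, 12, 25, 9, 6, 3, 21, 26, 18, 15, 10, 23, 7, 4, 0, 2, 22]
[i] adj suffixes → lcp
  [1] 19/16 → 2 ('aa')
  [2] 16/11 → 1 ('a')
  [3] 11/24 → 2 ('ab')
  [4] 24/8 → 3 ('abc')
  [5] 8/5 → 5 ('abcab')
  [6] 5/20 → 3 ('abc')
  [7] 20/17 → 1 ('a')
  [8] 17/14 → 4 ('acaa')
  [9] 14/1 → 2 ('ac')
  [10] 1/13 → 0 ('')
  [11] 13/12 → 1 ('b')
  [12] 12/25 → 1 ('b')
  [13] 25/9 → 2 ('bc')
  [14] 9/6 → 4 ('bcab')
  [15] 6/3 → 7 ('bcabcab')
  [16] 3/21 → 2 ('bc')
  [17] 21/26 → 0 ('')
  [18] 26/18 → 1 ('c')
  [19] 18/15 → 3 ('caa')
  [20] 15/10 → 2 ('ca')
  [21] 10/23 → 3 ('cab')
  [22] 23/7 → 4 ('cabc')
  [23] 7/4 → 6 ('cabcab')
  [24] 4/0 → 2 ('ca')
  [25] 0/2 → 1 ('c')
  [26] 2/22 → 1 ('c')

[0, 2, 1, 2, 3, 5, 3, 1, 4, 2, 0, 1, 1, 2, 4, 7, 2, 0, 1, 3, 2, 3, 4, 6, 2, 1, 1]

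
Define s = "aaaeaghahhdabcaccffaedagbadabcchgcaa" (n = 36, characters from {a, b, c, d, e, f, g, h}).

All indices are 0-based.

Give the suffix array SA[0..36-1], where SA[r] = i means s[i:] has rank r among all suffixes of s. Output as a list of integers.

[35, 34, 0, 1, 11, 27, 14, 25, 2, 19, 22, 4, 7, 24, 12, 28, 33, 13, 15, 29, 16, 30, 10, 26, 21, 3, 20, 18, 17, 23, 32, 5, 6, 9, 31, 8]

rank→(start, suffix):
  0 → (35, 'a')
  1 → (34, 'aa')
  2 → (0, 'aaaeaghahhdabcaccffaedagbadabcchgcaa')
  3 → (1, 'aaeaghahhdabcaccffaedagbadabcchgcaa')
  4 → (11, 'abcaccffaedagbadabcchgcaa')
  5 → (27, 'abcchgcaa')
  6 → (14, 'accffaedagbadabcchgcaa')
  7 → (25, 'adabcchgcaa')
  8 → (2, 'aeaghahhdabcaccffaedagbadabcchgcaa')
  9 → (19, 'aedagbadabcchgcaa')
  10 → (22, 'agbadabcchgcaa')
  11 → (4, 'aghahhdabcaccffaedagbadabcchgcaa')
  12 → (7, 'ahhdabcaccffaedagbadabcchgcaa')
  13 → (24, 'badabcchgcaa')
  14 → (12, 'bcaccffaedagbadabcchgcaa')
  15 → (28, 'bcchgcaa')
  16 → (33, 'caa')
  17 → (13, 'caccffaedagbadabcchgcaa')
  18 → (15, 'ccffaedagbadabcchgcaa')
  19 → (29, 'cchgcaa')
  20 → (16, 'cffaedagbadabcchgcaa')
  21 → (30, 'chgcaa')
  22 → (10, 'dabcaccffaedagbadabcchgcaa')
  23 → (26, 'dabcchgcaa')
  24 → (21, 'dagbadabcchgcaa')
  25 → (3, 'eaghahhdabcaccffaedagbadabcchgcaa')
  26 → (20, 'edagbadabcchgcaa')
  27 → (18, 'faedagbadabcchgcaa')
  28 → (17, 'ffaedagbadabcchgcaa')
  29 → (23, 'gbadabcchgcaa')
  30 → (32, 'gcaa')
  31 → (5, 'ghahhdabcaccffaedagbadabcchgcaa')
  32 → (6, 'hahhdabcaccffaedagbadabcchgcaa')
  33 → (9, 'hdabcaccffaedagbadabcchgcaa')
  34 → (31, 'hgcaa')
  35 → (8, 'hhdabcaccffaedagbadabcchgcaa')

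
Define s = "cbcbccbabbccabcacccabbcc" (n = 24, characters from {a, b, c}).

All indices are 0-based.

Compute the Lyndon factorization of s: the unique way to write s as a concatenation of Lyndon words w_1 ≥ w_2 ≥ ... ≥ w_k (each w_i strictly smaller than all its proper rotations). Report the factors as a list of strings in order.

emit factor 1: 'c' (i=0, period=1)
emit factor 2: 'bcbcc' (i=1, period=5)
emit factor 3: 'b' (i=6, period=1)
emit factor 4: 'abbccabcaccc' (i=7, period=12)
emit factor 5: 'abbcc' (i=19, period=5)

["c", "bcbcc", "b", "abbccabcaccc", "abbcc"]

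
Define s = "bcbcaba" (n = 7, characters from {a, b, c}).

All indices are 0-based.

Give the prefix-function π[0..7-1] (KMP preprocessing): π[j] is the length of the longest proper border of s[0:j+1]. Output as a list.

[0, 0, 1, 2, 0, 1, 0]

π[0] = 0
j=1 s[j]='c': π[1]=0 (border '')
j=2 s[j]='b': π[2]=1 (border 'b')
j=3 s[j]='c': π[3]=2 (border 'bc')
j=4 s[j]='a': k: 2→0; π[4]=0 (border '')
j=5 s[j]='b': π[5]=1 (border 'b')
j=6 s[j]='a': k: 1→0; π[6]=0 (border '')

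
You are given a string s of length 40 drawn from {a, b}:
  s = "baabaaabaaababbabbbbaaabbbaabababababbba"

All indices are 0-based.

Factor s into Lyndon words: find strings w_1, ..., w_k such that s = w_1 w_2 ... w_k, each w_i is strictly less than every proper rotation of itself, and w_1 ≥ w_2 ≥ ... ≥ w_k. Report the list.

["b", "aab", "aaabaaababbabbbbaaabbbaabababababbb", "a"]

emit factor 1: 'b' (i=0, period=1)
emit factor 2: 'aab' (i=1, period=3)
emit factor 3: 'aaabaaababbabbbbaaabbbaabababababbb' (i=4, period=35)
emit factor 4: 'a' (i=39, period=1)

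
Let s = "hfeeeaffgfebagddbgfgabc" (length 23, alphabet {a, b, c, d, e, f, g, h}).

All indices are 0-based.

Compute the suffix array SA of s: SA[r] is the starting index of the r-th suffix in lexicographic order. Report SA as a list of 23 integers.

rank→(start, suffix):
  0 → (20, 'abc')
  1 → (5, 'affgfebagddbgfgabc')
  2 → (12, 'agddbgfgabc')
  3 → (11, 'bagddbgfgabc')
  4 → (21, 'bc')
  5 → (16, 'bgfgabc')
  6 → (22, 'c')
  7 → (15, 'dbgfgabc')
  8 → (14, 'ddbgfgabc')
  9 → (4, 'eaffgfebagddbgfgabc')
  10 → (10, 'ebagddbgfgabc')
  11 → (3, 'eeaffgfebagddbgfgabc')
  12 → (2, 'eeeaffgfebagddbgfgabc')
  13 → (9, 'febagddbgfgabc')
  14 → (1, 'feeeaffgfebagddbgfgabc')
  15 → (6, 'ffgfebagddbgfgabc')
  16 → (18, 'fgabc')
  17 → (7, 'fgfebagddbgfgabc')
  18 → (19, 'gabc')
  19 → (13, 'gddbgfgabc')
  20 → (8, 'gfebagddbgfgabc')
  21 → (17, 'gfgabc')
  22 → (0, 'hfeeeaffgfebagddbgfgabc')

[20, 5, 12, 11, 21, 16, 22, 15, 14, 4, 10, 3, 2, 9, 1, 6, 18, 7, 19, 13, 8, 17, 0]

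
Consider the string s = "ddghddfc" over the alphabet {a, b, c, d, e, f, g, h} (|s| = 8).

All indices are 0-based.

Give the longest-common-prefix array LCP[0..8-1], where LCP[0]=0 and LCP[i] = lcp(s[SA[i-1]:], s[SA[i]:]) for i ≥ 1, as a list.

rank | idx | suffix
   0 |   7 | c
   1 |   4 | ddfc
   2 |   0 | ddghddfc
   3 |   5 | dfc
   4 |   1 | dghddfc
   5 |   6 | fc
   6 |   2 | ghddfc
   7 |   3 | hddfc

SA = [7, 4, 0, 5, 1, 6, 2, 3]
[i] adj suffixes → lcp
  [1] 7/4 → 0 ('')
  [2] 4/0 → 2 ('dd')
  [3] 0/5 → 1 ('d')
  [4] 5/1 → 1 ('d')
  [5] 1/6 → 0 ('')
  [6] 6/2 → 0 ('')
  [7] 2/3 → 0 ('')

[0, 0, 2, 1, 1, 0, 0, 0]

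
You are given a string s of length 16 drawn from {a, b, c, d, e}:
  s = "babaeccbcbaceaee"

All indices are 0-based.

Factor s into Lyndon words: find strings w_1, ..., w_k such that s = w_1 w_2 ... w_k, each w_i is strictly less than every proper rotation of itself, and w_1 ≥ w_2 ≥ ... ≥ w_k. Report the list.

emit factor 1: 'b' (i=0, period=1)
emit factor 2: 'abaeccbcbaceaee' (i=1, period=15)

["b", "abaeccbcbaceaee"]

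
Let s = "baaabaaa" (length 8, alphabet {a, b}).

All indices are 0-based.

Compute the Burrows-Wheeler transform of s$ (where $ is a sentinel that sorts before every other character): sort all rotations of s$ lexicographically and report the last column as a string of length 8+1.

aaabbaaa$

rank  rotation   last
    0  $baaabaaa  a
    1  a$baaabaa  a
    2  aa$baaaba  a
    3  aaa$baaab  b
    4  aaabaaa$b  b
    5  aabaaa$ba  a
    6  abaaa$baa  a
    7  baaa$baaa  a
    8  baaabaaa$  $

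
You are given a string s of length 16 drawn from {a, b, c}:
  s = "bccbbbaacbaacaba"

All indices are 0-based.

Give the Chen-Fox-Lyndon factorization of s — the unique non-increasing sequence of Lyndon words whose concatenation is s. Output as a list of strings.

emit factor 1: 'bcc' (i=0, period=3)
emit factor 2: 'b' (i=3, period=1)
emit factor 3: 'b' (i=4, period=1)
emit factor 4: 'b' (i=5, period=1)
emit factor 5: 'aacb' (i=6, period=4)
emit factor 6: 'aacab' (i=10, period=5)
emit factor 7: 'a' (i=15, period=1)

["bcc", "b", "b", "b", "aacb", "aacab", "a"]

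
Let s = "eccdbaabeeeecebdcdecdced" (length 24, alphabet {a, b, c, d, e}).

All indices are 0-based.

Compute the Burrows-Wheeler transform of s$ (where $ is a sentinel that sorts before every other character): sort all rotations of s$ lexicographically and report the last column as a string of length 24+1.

dbadeaecededecbccc$deceeb

rank  rotation                   last
    0  $eccdbaabeeeecebdcdecdced  d
    1  aabeeeecebdcdecdced$eccdb  b
    2  abeeeecebdcdecdced$eccdba  a
    3  baabeeeecebdcdecdced$eccd  d
    4  bdcdecdced$eccdbaabeeeece  e
    5  beeeecebdcdecdced$eccdbaa  a
    6  ccdbaabeeeecebdcdecdced$e  e
    7  cdbaabeeeecebdcdecdced$ec  c
    8  cdced$eccdbaabeeeecebdcde  e
    9  cdecdced$eccdbaabeeeecebd  d
   10  cebdcdecdced$eccdbaabeeee  e
   11  ced$eccdbaabeeeecebdcdecd  d
   12  d$eccdbaabeeeecebdcdecdce  e
   13  dbaabeeeecebdcdecdced$ecc  c
   14  dcdecdced$eccdbaabeeeeceb  b
   15  dced$eccdbaabeeeecebdcdec  c
   16  decdced$eccdbaabeeeecebdc  c
   17  ebdcdecdced$eccdbaabeeeec  c
   18  eccdbaabeeeecebdcdecdced$  $
   19  ecdced$eccdbaabeeeecebdcd  d
   20  ecebdcdecdced$eccdbaabeee  e
   21  ed$eccdbaabeeeecebdcdecdc  c
   22  eecebdcdecdced$eccdbaabee  e
   23  eeecebdcdecdced$eccdbaabe  e
   24  eeeecebdcdecdced$eccdbaab  b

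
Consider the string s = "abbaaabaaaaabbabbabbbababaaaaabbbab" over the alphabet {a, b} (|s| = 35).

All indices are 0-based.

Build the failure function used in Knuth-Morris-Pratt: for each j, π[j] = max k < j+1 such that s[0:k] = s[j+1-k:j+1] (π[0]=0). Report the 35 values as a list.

π[0] = 0
j=1 s[j]='b': π[1]=0 (border '')
j=2 s[j]='b': π[2]=0 (border '')
j=3 s[j]='a': π[3]=1 (border 'a')
j=4 s[j]='a': k: 1→0; π[4]=1 (border 'a')
j=5 s[j]='a': k: 1→0; π[5]=1 (border 'a')
j=6 s[j]='b': π[6]=2 (border 'ab')
j=7 s[j]='a': k: 2→0; π[7]=1 (border 'a')
j=8 s[j]='a': k: 1→0; π[8]=1 (border 'a')
j=9 s[j]='a': k: 1→0; π[9]=1 (border 'a')
j=10 s[j]='a': k: 1→0; π[10]=1 (border 'a')
j=11 s[j]='a': k: 1→0; π[11]=1 (border 'a')
j=12 s[j]='b': π[12]=2 (border 'ab')
j=13 s[j]='b': π[13]=3 (border 'abb')
j=14 s[j]='a': π[14]=4 (border 'abba')
j=15 s[j]='b': k: 4→1; π[15]=2 (border 'ab')
j=16 s[j]='b': π[16]=3 (border 'abb')
j=17 s[j]='a': π[17]=4 (border 'abba')
j=18 s[j]='b': k: 4→1; π[18]=2 (border 'ab')
j=19 s[j]='b': π[19]=3 (border 'abb')
j=20 s[j]='b': k: 3→0; π[20]=0 (border '')
j=21 s[j]='a': π[21]=1 (border 'a')
j=22 s[j]='b': π[22]=2 (border 'ab')
j=23 s[j]='a': k: 2→0; π[23]=1 (border 'a')
j=24 s[j]='b': π[24]=2 (border 'ab')
j=25 s[j]='a': k: 2→0; π[25]=1 (border 'a')
j=26 s[j]='a': k: 1→0; π[26]=1 (border 'a')
j=27 s[j]='a': k: 1→0; π[27]=1 (border 'a')
j=28 s[j]='a': k: 1→0; π[28]=1 (border 'a')
j=29 s[j]='a': k: 1→0; π[29]=1 (border 'a')
j=30 s[j]='b': π[30]=2 (border 'ab')
j=31 s[j]='b': π[31]=3 (border 'abb')
j=32 s[j]='b': k: 3→0; π[32]=0 (border '')
j=33 s[j]='a': π[33]=1 (border 'a')
j=34 s[j]='b': π[34]=2 (border 'ab')

[0, 0, 0, 1, 1, 1, 2, 1, 1, 1, 1, 1, 2, 3, 4, 2, 3, 4, 2, 3, 0, 1, 2, 1, 2, 1, 1, 1, 1, 1, 2, 3, 0, 1, 2]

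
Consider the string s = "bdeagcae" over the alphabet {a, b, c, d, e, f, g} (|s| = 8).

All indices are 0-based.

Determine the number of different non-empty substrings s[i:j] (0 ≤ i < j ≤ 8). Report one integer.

rank→(start, suffix):
  0 → (6, 'ae')
  1 → (3, 'agcae')
  2 → (0, 'bdeagcae')
  3 → (5, 'cae')
  4 → (1, 'deagcae')
  5 → (7, 'e')
  6 → (2, 'eagcae')
  7 → (4, 'gcae')

SA = [6, 3, 0, 5, 1, 7, 2, 4]
rank  pair      lcp
   1  s[6:],s[3:]  1  'a'
   2  s[3:],s[0:]  0  ''
   3  s[0:],s[5:]  0  ''
   4  s[5:],s[1:]  0  ''
   5  s[1:],s[7:]  0  ''
   6  s[7:],s[2:]  1  'e'
   7  s[2:],s[4:]  0  ''

n(n+1)/2 = 8·9/2 = 36
Σ LCP = 0 + 1 + 0 + 0 + 0 + 0 + 1 + 0 = 2
distinct = 36 − 2 = 34

34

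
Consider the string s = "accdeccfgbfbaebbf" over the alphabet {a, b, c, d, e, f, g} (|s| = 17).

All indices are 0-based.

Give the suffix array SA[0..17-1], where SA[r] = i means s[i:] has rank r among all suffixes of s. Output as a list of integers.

[0, 12, 11, 14, 15, 9, 1, 5, 2, 6, 3, 13, 4, 16, 10, 7, 8]

rank | idx | suffix
   0 |   0 | accdeccfgbfbaebbf
   1 |  12 | aebbf
   2 |  11 | baebbf
   3 |  14 | bbf
   4 |  15 | bf
   5 |   9 | bfbaebbf
   6 |   1 | ccdeccfgbfbaebbf
   7 |   5 | ccfgbfbaebbf
   8 |   2 | cdeccfgbfbaebbf
   9 |   6 | cfgbfbaebbf
  10 |   3 | deccfgbfbaebbf
  11 |  13 | ebbf
  12 |   4 | eccfgbfbaebbf
  13 |  16 | f
  14 |  10 | fbaebbf
  15 |   7 | fgbfbaebbf
  16 |   8 | gbfbaebbf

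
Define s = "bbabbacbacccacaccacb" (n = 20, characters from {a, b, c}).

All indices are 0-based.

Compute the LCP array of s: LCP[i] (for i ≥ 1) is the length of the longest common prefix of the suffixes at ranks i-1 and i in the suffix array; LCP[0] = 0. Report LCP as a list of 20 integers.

[0, 1, 2, 3, 2, 3, 0, 1, 2, 3, 1, 3, 0, 3, 3, 1, 2, 1, 4, 2]

sorted suffixes:
  #0 SA[0]=2  'abbacbacccacaccacb'
  #1 SA[1]=12  'acaccacb'
  #2 SA[2]=17  'acb'
  #3 SA[3]=5  'acbacccacaccacb'
  #4 SA[4]=14  'accacb'
  #5 SA[5]=8  'acccacaccacb'
  #6 SA[6]=19  'b'
  #7 SA[7]=1  'babbacbacccacaccacb'
  #8 SA[8]=4  'bacbacccacaccacb'
  #9 SA[9]=7  'bacccacaccacb'
  #10 SA[10]=0  'bbabbacbacccacaccacb'
  #11 SA[11]=3  'bbacbacccacaccacb'
  #12 SA[12]=11  'cacaccacb'
  #13 SA[13]=16  'cacb'
  #14 SA[14]=13  'caccacb'
  #15 SA[15]=18  'cb'
  #16 SA[16]=6  'cbacccacaccacb'
  #17 SA[17]=10  'ccacaccacb'
  #18 SA[18]=15  'ccacb'
  #19 SA[19]=9  'cccacaccacb'

SA = [2, 12, 17, 5, 14, 8, 19, 1, 4, 7, 0, 3, 11, 16, 13, 18, 6, 10, 15, 9]
rank  pair      lcp
   1  s[2:],s[12:]  1  'a'
   2  s[12:],s[17:]  2  'ac'
   3  s[17:],s[5:]  3  'acb'
   4  s[5:],s[14:]  2  'ac'
   5  s[14:],s[8:]  3  'acc'
   6  s[8:],s[19:]  0  ''
   7  s[19:],s[1:]  1  'b'
   8  s[1:],s[4:]  2  'ba'
   9  s[4:],s[7:]  3  'bac'
  10  s[7:],s[0:]  1  'b'
  11  s[0:],s[3:]  3  'bba'
  12  s[3:],s[11:]  0  ''
  13  s[11:],s[16:]  3  'cac'
  14  s[16:],s[13:]  3  'cac'
  15  s[13:],s[18:]  1  'c'
  16  s[18:],s[6:]  2  'cb'
  17  s[6:],s[10:]  1  'c'
  18  s[10:],s[15:]  4  'ccac'
  19  s[15:],s[9:]  2  'cc'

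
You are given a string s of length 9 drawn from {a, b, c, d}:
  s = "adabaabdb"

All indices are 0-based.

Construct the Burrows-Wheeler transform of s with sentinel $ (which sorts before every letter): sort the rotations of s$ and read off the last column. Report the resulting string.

rank  rotation    last
    0  $adabaabdb  b
    1  aabdb$adab  b
    2  abaabdb$ad  d
    3  abdb$adaba  a
    4  adabaabdb$  $
    5  b$adabaabd  d
    6  baabdb$ada  a
    7  bdb$adabaa  a
    8  dabaabdb$a  a
    9  db$adabaab  b

bbda$daaab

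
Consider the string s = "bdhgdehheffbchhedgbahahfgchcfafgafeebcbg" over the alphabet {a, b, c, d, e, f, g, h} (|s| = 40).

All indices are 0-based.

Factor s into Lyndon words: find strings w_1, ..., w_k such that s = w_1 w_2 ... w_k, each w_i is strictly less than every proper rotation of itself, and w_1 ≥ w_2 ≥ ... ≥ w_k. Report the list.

emit factor 1: 'bdhgdehheff' (i=0, period=11)
emit factor 2: 'bchhedg' (i=11, period=7)
emit factor 3: 'b' (i=18, period=1)
emit factor 4: 'ahahfgchcf' (i=19, period=10)
emit factor 5: 'afg' (i=29, period=3)
emit factor 6: 'afeebcbg' (i=32, period=8)

["bdhgdehheff", "bchhedg", "b", "ahahfgchcf", "afg", "afeebcbg"]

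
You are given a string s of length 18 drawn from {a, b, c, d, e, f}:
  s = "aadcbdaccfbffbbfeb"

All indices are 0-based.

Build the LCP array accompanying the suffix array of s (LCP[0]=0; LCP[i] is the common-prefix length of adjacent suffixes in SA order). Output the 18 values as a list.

[0, 1, 1, 0, 1, 1, 1, 2, 0, 1, 1, 0, 1, 0, 0, 2, 1, 1]

rank | idx | suffix
   0 |   0 | aadcbdaccfbffbbfeb
   1 |   6 | accfbffbbfeb
   2 |   1 | adcbdaccfbffbbfeb
   3 |  17 | b
   4 |  13 | bbfeb
   5 |   4 | bdaccfbffbbfeb
   6 |  14 | bfeb
   7 |  10 | bffbbfeb
   8 |   3 | cbdaccfbffbbfeb
   9 |   7 | ccfbffbbfeb
  10 |   8 | cfbffbbfeb
  11 |   5 | daccfbffbbfeb
  12 |   2 | dcbdaccfbffbbfeb
  13 |  16 | eb
  14 |  12 | fbbfeb
  15 |   9 | fbffbbfeb
  16 |  15 | feb
  17 |  11 | ffbbfeb

SA = [0, 6, 1, 17, 13, 4, 14, 10, 3, 7, 8, 5, 2, 16, 12, 9, 15, 11]
[i] adj suffixes → lcp
  [1] 0/6 → 1 ('a')
  [2] 6/1 → 1 ('a')
  [3] 1/17 → 0 ('')
  [4] 17/13 → 1 ('b')
  [5] 13/4 → 1 ('b')
  [6] 4/14 → 1 ('b')
  [7] 14/10 → 2 ('bf')
  [8] 10/3 → 0 ('')
  [9] 3/7 → 1 ('c')
  [10] 7/8 → 1 ('c')
  [11] 8/5 → 0 ('')
  [12] 5/2 → 1 ('d')
  [13] 2/16 → 0 ('')
  [14] 16/12 → 0 ('')
  [15] 12/9 → 2 ('fb')
  [16] 9/15 → 1 ('f')
  [17] 15/11 → 1 ('f')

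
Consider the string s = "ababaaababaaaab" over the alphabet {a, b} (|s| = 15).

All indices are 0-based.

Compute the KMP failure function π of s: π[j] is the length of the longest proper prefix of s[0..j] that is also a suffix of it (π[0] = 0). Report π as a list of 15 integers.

[0, 0, 1, 2, 3, 1, 1, 2, 3, 4, 5, 6, 7, 1, 2]

π[0] = 0
j=1 s[j]='b': π[1]=0 (border '')
j=2 s[j]='a': π[2]=1 (border 'a')
j=3 s[j]='b': π[3]=2 (border 'ab')
j=4 s[j]='a': π[4]=3 (border 'aba')
j=5 s[j]='a': k: 3→1→0; π[5]=1 (border 'a')
j=6 s[j]='a': k: 1→0; π[6]=1 (border 'a')
j=7 s[j]='b': π[7]=2 (border 'ab')
j=8 s[j]='a': π[8]=3 (border 'aba')
j=9 s[j]='b': π[9]=4 (border 'abab')
j=10 s[j]='a': π[10]=5 (border 'ababa')
j=11 s[j]='a': π[11]=6 (border 'ababaa')
j=12 s[j]='a': π[12]=7 (border 'ababaaa')
j=13 s[j]='a': k: 7→1→0; π[13]=1 (border 'a')
j=14 s[j]='b': π[14]=2 (border 'ab')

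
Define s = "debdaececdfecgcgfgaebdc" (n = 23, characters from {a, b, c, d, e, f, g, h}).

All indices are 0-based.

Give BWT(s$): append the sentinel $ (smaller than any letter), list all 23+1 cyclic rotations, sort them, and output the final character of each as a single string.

cgdeedeeegbb$cdacafdgfcc

rank  rotation                  last
    0  $debdaececdfecgcgfgaebdc  c
    1  aebdc$debdaececdfecgcgfg  g
    2  aececdfecgcgfgaebdc$debd  d
    3  bdaececdfecgcgfgaebdc$de  e
    4  bdc$debdaececdfecgcgfgae  e
    5  c$debdaececdfecgcgfgaebd  d
    6  cdfecgcgfgaebdc$debdaece  e
    7  cecdfecgcgfgaebdc$debdae  e
    8  cgcgfgaebdc$debdaececdfe  e
    9  cgfgaebdc$debdaececdfecg  g
   10  daececdfecgcgfgaebdc$deb  b
   11  dc$debdaececdfecgcgfgaeb  b
   12  debdaececdfecgcgfgaebdc$  $
   13  dfecgcgfgaebdc$debdaecec  c
   14  ebdaececdfecgcgfgaebdc$d  d
   15  ebdc$debdaececdfecgcgfga  a
   16  ecdfecgcgfgaebdc$debdaec  c
   17  ececdfecgcgfgaebdc$debda  a
   18  ecgcgfgaebdc$debdaececdf  f
   19  fecgcgfgaebdc$debdaececd  d
   20  fgaebdc$debdaececdfecgcg  g
   21  gaebdc$debdaececdfecgcgf  f
   22  gcgfgaebdc$debdaececdfec  c
   23  gfgaebdc$debdaececdfecgc  c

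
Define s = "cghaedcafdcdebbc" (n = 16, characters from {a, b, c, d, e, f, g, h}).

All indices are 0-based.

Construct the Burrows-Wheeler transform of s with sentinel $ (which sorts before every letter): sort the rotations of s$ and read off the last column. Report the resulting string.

rank  rotation           last
    0  $cghaedcafdcdebbc  c
    1  aedcafdcdebbc$cgh  h
    2  afdcdebbc$cghaedc  c
    3  bbc$cghaedcafdcde  e
    4  bc$cghaedcafdcdeb  b
    5  c$cghaedcafdcdebb  b
    6  cafdcdebbc$cghaed  d
    7  cdebbc$cghaedcafd  d
    8  cghaedcafdcdebbc$  $
    9  dcafdcdebbc$cghae  e
   10  dcdebbc$cghaedcaf  f
   11  debbc$cghaedcafdc  c
   12  ebbc$cghaedcafdcd  d
   13  edcafdcdebbc$cgha  a
   14  fdcdebbc$cghaedca  a
   15  ghaedcafdcdebbc$c  c
   16  haedcafdcdebbc$cg  g

chcebbdd$efcdaacg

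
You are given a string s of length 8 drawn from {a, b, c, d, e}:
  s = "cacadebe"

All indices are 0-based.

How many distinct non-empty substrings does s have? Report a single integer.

rank | idx | suffix
   0 |   1 | acadebe
   1 |   3 | adebe
   2 |   6 | be
   3 |   0 | cacadebe
   4 |   2 | cadebe
   5 |   4 | debe
   6 |   7 | e
   7 |   5 | ebe

SA = [1, 3, 6, 0, 2, 4, 7, 5]
[i] adj suffixes → lcp
  [1] 1/3 → 1 ('a')
  [2] 3/6 → 0 ('')
  [3] 6/0 → 0 ('')
  [4] 0/2 → 2 ('ca')
  [5] 2/4 → 0 ('')
  [6] 4/7 → 0 ('')
  [7] 7/5 → 1 ('e')

n(n+1)/2 = 8·9/2 = 36
Σ LCP = 0 + 1 + 0 + 0 + 2 + 0 + 0 + 1 = 4
distinct = 36 − 4 = 32

32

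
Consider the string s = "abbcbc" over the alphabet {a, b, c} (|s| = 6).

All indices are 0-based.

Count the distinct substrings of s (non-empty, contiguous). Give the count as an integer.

17

rank | idx | suffix
   0 |   0 | abbcbc
   1 |   1 | bbcbc
   2 |   4 | bc
   3 |   2 | bcbc
   4 |   5 | c
   5 |   3 | cbc

SA = [0, 1, 4, 2, 5, 3]
rank  pair      lcp
   1  s[0:],s[1:]  0  ''
   2  s[1:],s[4:]  1  'b'
   3  s[4:],s[2:]  2  'bc'
   4  s[2:],s[5:]  0  ''
   5  s[5:],s[3:]  1  'c'

n(n+1)/2 = 6·7/2 = 21
Σ LCP = 0 + 0 + 1 + 2 + 0 + 1 = 4
distinct = 21 − 4 = 17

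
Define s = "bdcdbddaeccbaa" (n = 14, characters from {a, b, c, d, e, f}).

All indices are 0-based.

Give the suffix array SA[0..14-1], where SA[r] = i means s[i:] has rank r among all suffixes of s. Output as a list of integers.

rank | idx | suffix
   0 |  13 | a
   1 |  12 | aa
   2 |   7 | aeccbaa
   3 |  11 | baa
   4 |   0 | bdcdbddaeccbaa
   5 |   4 | bddaeccbaa
   6 |  10 | cbaa
   7 |   9 | ccbaa
   8 |   2 | cdbddaeccbaa
   9 |   6 | daeccbaa
  10 |   3 | dbddaeccbaa
  11 |   1 | dcdbddaeccbaa
  12 |   5 | ddaeccbaa
  13 |   8 | eccbaa

[13, 12, 7, 11, 0, 4, 10, 9, 2, 6, 3, 1, 5, 8]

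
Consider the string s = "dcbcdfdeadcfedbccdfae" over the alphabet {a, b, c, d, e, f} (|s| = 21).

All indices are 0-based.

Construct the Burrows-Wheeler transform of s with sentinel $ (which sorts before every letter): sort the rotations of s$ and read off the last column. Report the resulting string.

rank  rotation                last
    0  $dcbcdfdeadcfedbccdfae  e
    1  adcfedbccdfae$dcbcdfde  e
    2  ae$dcbcdfdeadcfedbccdf  f
    3  bccdfae$dcbcdfdeadcfed  d
    4  bcdfdeadcfedbccdfae$dc  c
    5  cbcdfdeadcfedbccdfae$d  d
    6  ccdfae$dcbcdfdeadcfedb  b
    7  cdfae$dcbcdfdeadcfedbc  c
    8  cdfdeadcfedbccdfae$dcb  b
    9  cfedbccdfae$dcbcdfdead  d
   10  dbccdfae$dcbcdfdeadcfe  e
   11  dcbcdfdeadcfedbccdfae$  $
   12  dcfedbccdfae$dcbcdfdea  a
   13  deadcfedbccdfae$dcbcdf  f
   14  dfae$dcbcdfdeadcfedbcc  c
   15  dfdeadcfedbccdfae$dcbc  c
   16  e$dcbcdfdeadcfedbccdfa  a
   17  eadcfedbccdfae$dcbcdfd  d
   18  edbccdfae$dcbcdfdeadcf  f
   19  fae$dcbcdfdeadcfedbccd  d
   20  fdeadcfedbccdfae$dcbcd  d
   21  fedbccdfae$dcbcdfdeadc  c

eefdcdbcbde$afccadfddc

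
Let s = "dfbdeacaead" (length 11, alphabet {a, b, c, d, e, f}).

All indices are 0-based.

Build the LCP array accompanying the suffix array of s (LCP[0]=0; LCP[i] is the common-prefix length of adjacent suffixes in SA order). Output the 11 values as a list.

[0, 1, 1, 0, 0, 0, 1, 1, 0, 2, 0]

rank | idx | suffix
   0 |   5 | acaead
   1 |   9 | ad
   2 |   7 | aead
   3 |   2 | bdeacaead
   4 |   6 | caead
   5 |  10 | d
   6 |   3 | deacaead
   7 |   0 | dfbdeacaead
   8 |   4 | eacaead
   9 |   8 | ead
  10 |   1 | fbdeacaead

SA = [5, 9, 7, 2, 6, 10, 3, 0, 4, 8, 1]
i: (SA[i-1],SA[i]) lcp shared
  1: (5,9) 1 'a'
  2: (9,7) 1 'a'
  3: (7,2) 0 ''
  4: (2,6) 0 ''
  5: (6,10) 0 ''
  6: (10,3) 1 'd'
  7: (3,0) 1 'd'
  8: (0,4) 0 ''
  9: (4,8) 2 'ea'
  10: (8,1) 0 ''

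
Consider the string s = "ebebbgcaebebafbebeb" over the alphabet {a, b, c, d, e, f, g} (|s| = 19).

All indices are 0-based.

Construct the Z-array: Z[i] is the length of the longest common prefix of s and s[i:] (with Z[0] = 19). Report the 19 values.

[19, 0, 2, 0, 0, 0, 0, 0, 4, 0, 2, 0, 0, 0, 0, 4, 0, 2, 0]

Z[0]=19
i=1: outside box; Z[1]=0
i=2: outside box; Z[2]=2 scan→box=[2,4)
i=3: min(r-i=1, Z[1]=0)=0; Z[3]=0
i=4: outside box; Z[4]=0
i=5: outside box; Z[5]=0
i=6: outside box; Z[6]=0
i=7: outside box; Z[7]=0
i=8: outside box; Z[8]=4 scan→box=[8,12)
i=9: min(r-i=3, Z[1]=0)=0; Z[9]=0
i=10: min(r-i=2, Z[2]=2)=2; Z[10]=2
i=11: min(r-i=1, Z[3]=0)=0; Z[11]=0
i=12: outside box; Z[12]=0
i=13: outside box; Z[13]=0
i=14: outside box; Z[14]=0
i=15: outside box; Z[15]=4 scan→box=[15,19)
i=16: min(r-i=3, Z[1]=0)=0; Z[16]=0
i=17: min(r-i=2, Z[2]=2)=2; Z[17]=2
i=18: min(r-i=1, Z[3]=0)=0; Z[18]=0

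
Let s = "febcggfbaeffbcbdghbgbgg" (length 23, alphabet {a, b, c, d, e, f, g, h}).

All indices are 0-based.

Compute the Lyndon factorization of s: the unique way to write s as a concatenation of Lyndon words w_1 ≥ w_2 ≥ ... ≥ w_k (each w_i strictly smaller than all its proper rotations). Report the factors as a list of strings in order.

emit factor 1: 'f' (i=0, period=1)
emit factor 2: 'e' (i=1, period=1)
emit factor 3: 'bcggf' (i=2, period=5)
emit factor 4: 'b' (i=7, period=1)
emit factor 5: 'aeffbcbdghbgbgg' (i=8, period=15)

["f", "e", "bcggf", "b", "aeffbcbdghbgbgg"]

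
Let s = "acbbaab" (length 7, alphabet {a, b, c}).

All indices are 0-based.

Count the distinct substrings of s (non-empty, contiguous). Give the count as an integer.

24

sorted suffixes:
  #0 SA[0]=4  'aab'
  #1 SA[1]=5  'ab'
  #2 SA[2]=0  'acbbaab'
  #3 SA[3]=6  'b'
  #4 SA[4]=3  'baab'
  #5 SA[5]=2  'bbaab'
  #6 SA[6]=1  'cbbaab'

SA = [4, 5, 0, 6, 3, 2, 1]
[i] adj suffixes → lcp
  [1] 4/5 → 1 ('a')
  [2] 5/0 → 1 ('a')
  [3] 0/6 → 0 ('')
  [4] 6/3 → 1 ('b')
  [5] 3/2 → 1 ('b')
  [6] 2/1 → 0 ('')

n(n+1)/2 = 7·8/2 = 28
Σ LCP = 0 + 1 + 1 + 0 + 1 + 1 + 0 = 4
distinct = 28 − 4 = 24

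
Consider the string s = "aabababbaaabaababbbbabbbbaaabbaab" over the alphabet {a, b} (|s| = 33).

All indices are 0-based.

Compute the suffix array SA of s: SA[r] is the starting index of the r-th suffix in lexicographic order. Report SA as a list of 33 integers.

rank→(start, suffix):
  0 → (8, 'aaabaababbbbabbbbaaabbaab')
  1 → (25, 'aaabbaab')
  2 → (30, 'aab')
  3 → (9, 'aabaababbbbabbbbaaabbaab')
  4 → (0, 'aabababbaaabaababbbbabbbbaaabbaab')
  5 → (12, 'aababbbbabbbbaaabbaab')
  6 → (26, 'aabbaab')
  7 → (31, 'ab')
  8 → (10, 'abaababbbbabbbbaaabbaab')
  9 → (1, 'abababbaaabaababbbbabbbbaaabbaab')
  10 → (3, 'ababbaaabaababbbbabbbbaaabbaab')
  11 → (13, 'ababbbbabbbbaaabbaab')
  12 → (5, 'abbaaabaababbbbabbbbaaabbaab')
  13 → (27, 'abbaab')
  14 → (20, 'abbbbaaabbaab')
  15 → (15, 'abbbbabbbbaaabbaab')
  16 → (32, 'b')
  17 → (7, 'baaabaababbbbabbbbaaabbaab')
  18 → (24, 'baaabbaab')
  19 → (29, 'baab')
  20 → (11, 'baababbbbabbbbaaabbaab')
  21 → (2, 'bababbaaabaababbbbabbbbaaabbaab')
  22 → (4, 'babbaaabaababbbbabbbbaaabbaab')
  23 → (19, 'babbbbaaabbaab')
  24 → (14, 'babbbbabbbbaaabbaab')
  25 → (6, 'bbaaabaababbbbabbbbaaabbaab')
  26 → (23, 'bbaaabbaab')
  27 → (28, 'bbaab')
  28 → (18, 'bbabbbbaaabbaab')
  29 → (22, 'bbbaaabbaab')
  30 → (17, 'bbbabbbbaaabbaab')
  31 → (21, 'bbbbaaabbaab')
  32 → (16, 'bbbbabbbbaaabbaab')

[8, 25, 30, 9, 0, 12, 26, 31, 10, 1, 3, 13, 5, 27, 20, 15, 32, 7, 24, 29, 11, 2, 4, 19, 14, 6, 23, 28, 18, 22, 17, 21, 16]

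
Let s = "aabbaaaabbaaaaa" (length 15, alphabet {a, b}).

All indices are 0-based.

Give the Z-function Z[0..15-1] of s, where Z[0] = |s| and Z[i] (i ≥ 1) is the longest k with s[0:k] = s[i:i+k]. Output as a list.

Z[0]=15
i=1: fresh scan; Z[1]=1 extend→box=[1,2)
i=2: fresh scan; Z[2]=0
i=3: fresh scan; Z[3]=0
i=4: fresh scan; Z[4]=2 extend→box=[4,6)
i=5: min(r-i=1, Z[1]=1)=1; Z[5]=2 extend→box=[5,7)
i=6: min(r-i=1, Z[1]=1)=1; Z[6]=8 extend→box=[6,14)
i=7: min(r-i=7, Z[1]=1)=1; Z[7]=1
i=8: min(r-i=6, Z[2]=0)=0; Z[8]=0
i=9: min(r-i=5, Z[3]=0)=0; Z[9]=0
i=10: min(r-i=4, Z[4]=2)=2; Z[10]=2
i=11: min(r-i=3, Z[5]=2)=2; Z[11]=2
i=12: min(r-i=2, Z[6]=8)=2; Z[12]=2
i=13: min(r-i=1, Z[7]=1)=1; Z[13]=2 extend→box=[13,15)
i=14: min(r-i=1, Z[1]=1)=1; Z[14]=1

[15, 1, 0, 0, 2, 2, 8, 1, 0, 0, 2, 2, 2, 2, 1]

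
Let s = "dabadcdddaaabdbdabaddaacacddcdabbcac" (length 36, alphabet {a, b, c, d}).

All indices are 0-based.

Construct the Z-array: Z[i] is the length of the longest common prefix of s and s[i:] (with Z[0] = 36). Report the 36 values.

[36, 0, 0, 0, 1, 0, 1, 1, 2, 0, 0, 0, 0, 1, 0, 5, 0, 0, 0, 1, 2, 0, 0, 0, 0, 0, 1, 1, 0, 3, 0, 0, 0, 0, 0, 0]

Z[0]=36
i=1: i≥r, start 0; Z[1]=0
i=2: i≥r, start 0; Z[2]=0
i=3: i≥r, start 0; Z[3]=0
i=4: i≥r, start 0; Z[4]=1 grow→box=[4,5)
i=5: i≥r, start 0; Z[5]=0
i=6: i≥r, start 0; Z[6]=1 grow→box=[6,7)
i=7: i≥r, start 0; Z[7]=1 grow→box=[7,8)
i=8: i≥r, start 0; Z[8]=2 grow→box=[8,10)
i=9: min(r-i=1, Z[1]=0)=0; Z[9]=0
i=10: i≥r, start 0; Z[10]=0
i=11: i≥r, start 0; Z[11]=0
i=12: i≥r, start 0; Z[12]=0
i=13: i≥r, start 0; Z[13]=1 grow→box=[13,14)
i=14: i≥r, start 0; Z[14]=0
i=15: i≥r, start 0; Z[15]=5 grow→box=[15,20)
i=16: min(r-i=4, Z[1]=0)=0; Z[16]=0
i=17: min(r-i=3, Z[2]=0)=0; Z[17]=0
i=18: min(r-i=2, Z[3]=0)=0; Z[18]=0
i=19: min(r-i=1, Z[4]=1)=1; Z[19]=1
i=20: i≥r, start 0; Z[20]=2 grow→box=[20,22)
i=21: min(r-i=1, Z[1]=0)=0; Z[21]=0
i=22: i≥r, start 0; Z[22]=0
i=23: i≥r, start 0; Z[23]=0
i=24: i≥r, start 0; Z[24]=0
i=25: i≥r, start 0; Z[25]=0
i=26: i≥r, start 0; Z[26]=1 grow→box=[26,27)
i=27: i≥r, start 0; Z[27]=1 grow→box=[27,28)
i=28: i≥r, start 0; Z[28]=0
i=29: i≥r, start 0; Z[29]=3 grow→box=[29,32)
i=30: min(r-i=2, Z[1]=0)=0; Z[30]=0
i=31: min(r-i=1, Z[2]=0)=0; Z[31]=0
i=32: i≥r, start 0; Z[32]=0
i=33: i≥r, start 0; Z[33]=0
i=34: i≥r, start 0; Z[34]=0
i=35: i≥r, start 0; Z[35]=0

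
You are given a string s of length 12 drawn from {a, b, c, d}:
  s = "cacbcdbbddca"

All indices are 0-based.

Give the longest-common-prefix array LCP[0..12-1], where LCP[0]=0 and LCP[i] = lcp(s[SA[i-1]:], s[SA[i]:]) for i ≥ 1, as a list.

rank | idx | suffix
   0 |  11 | a
   1 |   1 | acbcdbbddca
   2 |   6 | bbddca
   3 |   3 | bcdbbddca
   4 |   7 | bddca
   5 |  10 | ca
   6 |   0 | cacbcdbbddca
   7 |   2 | cbcdbbddca
   8 |   4 | cdbbddca
   9 |   5 | dbbddca
  10 |   9 | dca
  11 |   8 | ddca

SA = [11, 1, 6, 3, 7, 10, 0, 2, 4, 5, 9, 8]
i: (SA[i-1],SA[i]) lcp shared
  1: (11,1) 1 'a'
  2: (1,6) 0 ''
  3: (6,3) 1 'b'
  4: (3,7) 1 'b'
  5: (7,10) 0 ''
  6: (10,0) 2 'ca'
  7: (0,2) 1 'c'
  8: (2,4) 1 'c'
  9: (4,5) 0 ''
  10: (5,9) 1 'd'
  11: (9,8) 1 'd'

[0, 1, 0, 1, 1, 0, 2, 1, 1, 0, 1, 1]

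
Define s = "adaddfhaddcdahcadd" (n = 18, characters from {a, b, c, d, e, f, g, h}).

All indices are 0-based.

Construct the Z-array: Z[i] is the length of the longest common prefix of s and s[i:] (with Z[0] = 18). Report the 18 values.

[18, 0, 2, 0, 0, 0, 0, 2, 0, 0, 0, 0, 1, 0, 0, 2, 0, 0]

Z[0]=18
i=1: i≥r, start 0; Z[1]=0
i=2: i≥r, start 0; Z[2]=2 scan→box=[2,4)
i=3: min(r-i=1, Z[1]=0)=0; Z[3]=0
i=4: i≥r, start 0; Z[4]=0
i=5: i≥r, start 0; Z[5]=0
i=6: i≥r, start 0; Z[6]=0
i=7: i≥r, start 0; Z[7]=2 scan→box=[7,9)
i=8: min(r-i=1, Z[1]=0)=0; Z[8]=0
i=9: i≥r, start 0; Z[9]=0
i=10: i≥r, start 0; Z[10]=0
i=11: i≥r, start 0; Z[11]=0
i=12: i≥r, start 0; Z[12]=1 scan→box=[12,13)
i=13: i≥r, start 0; Z[13]=0
i=14: i≥r, start 0; Z[14]=0
i=15: i≥r, start 0; Z[15]=2 scan→box=[15,17)
i=16: min(r-i=1, Z[1]=0)=0; Z[16]=0
i=17: i≥r, start 0; Z[17]=0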